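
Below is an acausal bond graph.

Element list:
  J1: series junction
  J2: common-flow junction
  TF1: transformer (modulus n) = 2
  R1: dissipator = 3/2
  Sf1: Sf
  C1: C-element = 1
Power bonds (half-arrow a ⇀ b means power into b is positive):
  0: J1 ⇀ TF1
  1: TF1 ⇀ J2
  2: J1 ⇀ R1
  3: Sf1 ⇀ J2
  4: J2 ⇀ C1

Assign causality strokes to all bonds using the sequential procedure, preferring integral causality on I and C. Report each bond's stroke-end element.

b0 →TF1
b1 →J2
b2 →J1
b3 →Sf1
b4 →J2

bond 3 |Sf1  (Sf1: flow source, stroke at near end)
bond 1 |J2  (1-jn J2 has f-setter on 3)
bond 4 |J2  (J2: bond 3 brought flow, rest push out)
bond 0 |TF1  (TF1 one-in-one-out from 1)
bond 2 |J1  (J1 flow already set via bond 0)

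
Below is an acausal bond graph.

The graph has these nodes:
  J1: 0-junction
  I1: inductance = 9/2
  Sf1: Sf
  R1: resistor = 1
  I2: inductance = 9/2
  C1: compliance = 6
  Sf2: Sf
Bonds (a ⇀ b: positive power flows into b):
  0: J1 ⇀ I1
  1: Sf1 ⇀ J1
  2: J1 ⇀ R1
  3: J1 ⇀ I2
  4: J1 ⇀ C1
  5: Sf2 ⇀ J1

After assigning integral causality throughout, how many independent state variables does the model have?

bond 1 stroke at Sf1  (Sf1: flow source, stroke at near end)
bond 5 stroke at Sf2  (Sf2: flow source, stroke at near end)
bond 0 stroke at I1  (I1 outputs flow p/I1)
bond 3 stroke at I2  (I2 outputs flow p/I2)
bond 4 stroke at J1  (prefer integral on C1)
bond 2 stroke at R1  (0-jn J1 has e-setter on 4)

3  (C1, I1, I2 all integral)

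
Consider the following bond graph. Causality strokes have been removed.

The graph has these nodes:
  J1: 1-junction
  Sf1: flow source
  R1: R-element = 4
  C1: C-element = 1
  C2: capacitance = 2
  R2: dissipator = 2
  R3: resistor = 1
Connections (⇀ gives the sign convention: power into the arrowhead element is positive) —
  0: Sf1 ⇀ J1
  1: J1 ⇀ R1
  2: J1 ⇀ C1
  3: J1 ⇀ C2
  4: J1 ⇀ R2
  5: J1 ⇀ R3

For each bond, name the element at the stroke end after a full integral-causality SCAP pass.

#0 stroke at Sf1
#1 stroke at J1
#2 stroke at J1
#3 stroke at J1
#4 stroke at J1
#5 stroke at J1

#0 stroke at Sf1  (Sf1 (Sf) sets flow on bond)
#1 stroke at J1  (J1: bond 0 brought flow, rest push out)
#2 stroke at J1  (J1 flow already set via bond 0)
#3 stroke at J1  (1-jn J1 has f-setter on 0)
#4 stroke at J1  (J1 flow already set via bond 0)
#5 stroke at J1  (J1 flow already set via bond 0)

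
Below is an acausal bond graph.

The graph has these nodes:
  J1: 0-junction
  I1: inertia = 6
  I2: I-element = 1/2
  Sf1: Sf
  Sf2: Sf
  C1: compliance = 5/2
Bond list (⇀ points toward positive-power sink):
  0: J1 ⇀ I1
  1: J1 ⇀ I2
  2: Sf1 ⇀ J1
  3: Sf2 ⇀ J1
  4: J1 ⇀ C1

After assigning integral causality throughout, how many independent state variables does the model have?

#2 stroke at Sf1  (Sf1 (Sf) sets flow on bond)
#3 stroke at Sf2  (Sf2 (Sf) sets flow on bond)
#0 stroke at I1  (prefer integral on I1)
#1 stroke at I2  (I2: I, integral causality)
#4 stroke at J1  (J1 needs exactly one e-in)

3  (C1, I1, I2 all integral)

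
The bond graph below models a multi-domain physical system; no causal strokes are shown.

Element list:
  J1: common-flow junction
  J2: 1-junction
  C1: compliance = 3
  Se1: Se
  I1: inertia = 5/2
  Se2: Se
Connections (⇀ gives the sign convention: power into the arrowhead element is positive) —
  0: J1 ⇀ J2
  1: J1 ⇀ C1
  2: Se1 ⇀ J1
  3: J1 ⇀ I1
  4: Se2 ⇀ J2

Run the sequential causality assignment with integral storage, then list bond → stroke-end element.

bond 2 |J1  (source Se1 imposes e)
bond 4 |J2  (source Se2 imposes e)
bond 0 |J1  (J2 needs exactly one f-in)
bond 1 |J1  (C1 outputs effort q/C1)
bond 3 |I1  (J1 needs exactly one f-in)

bond 0 →J1
bond 1 →J1
bond 2 →J1
bond 3 →I1
bond 4 →J2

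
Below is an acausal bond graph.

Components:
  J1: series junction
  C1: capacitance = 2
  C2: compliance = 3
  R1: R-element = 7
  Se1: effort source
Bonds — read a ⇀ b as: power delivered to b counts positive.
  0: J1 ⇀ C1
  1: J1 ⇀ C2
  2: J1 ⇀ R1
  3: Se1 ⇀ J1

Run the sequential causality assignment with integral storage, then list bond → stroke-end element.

#0 |J1
#1 |J1
#2 |R1
#3 |J1

b3 stroke→J1  (Se1 fixes effort; stroke away)
b0 stroke→J1  (C1: C, integral causality)
b1 stroke→J1  (C2: C, integral causality)
b2 stroke→R1  (closing 1-jn rule on J1)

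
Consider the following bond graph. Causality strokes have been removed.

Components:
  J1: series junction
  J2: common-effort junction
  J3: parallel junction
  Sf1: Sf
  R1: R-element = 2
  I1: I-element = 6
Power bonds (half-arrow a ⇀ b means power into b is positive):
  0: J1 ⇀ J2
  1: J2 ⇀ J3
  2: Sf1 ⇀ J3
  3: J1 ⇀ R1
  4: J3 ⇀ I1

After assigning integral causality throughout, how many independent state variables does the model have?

β2 stroke at Sf1  (Sf1: flow source, stroke at near end)
β4 stroke at I1  (I1 outputs flow p/I1)
β1 stroke at J3  (closing 0-jn rule on J3)
β0 stroke at J2  (J2: last free bond brings effort in)
β3 stroke at J1  (J1: bond 0 brought flow, rest push out)

1  (I1 all integral)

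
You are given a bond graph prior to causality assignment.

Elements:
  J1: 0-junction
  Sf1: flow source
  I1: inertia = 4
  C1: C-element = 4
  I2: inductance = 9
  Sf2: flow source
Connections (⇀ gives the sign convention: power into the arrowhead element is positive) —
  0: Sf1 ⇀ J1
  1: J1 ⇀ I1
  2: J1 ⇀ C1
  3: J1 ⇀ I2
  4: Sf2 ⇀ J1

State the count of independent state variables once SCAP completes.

3  (C1, I1, I2 all integral)

b0 |Sf1  (Sf1 fixes flow; stroke at Sf1)
b4 |Sf2  (Sf2 (Sf) sets flow on bond)
b1 |I1  (I1 integral (f out))
b2 |J1  (C1 integral (e out))
b3 |I2  (J1: bond 2 brought effort, rest push out)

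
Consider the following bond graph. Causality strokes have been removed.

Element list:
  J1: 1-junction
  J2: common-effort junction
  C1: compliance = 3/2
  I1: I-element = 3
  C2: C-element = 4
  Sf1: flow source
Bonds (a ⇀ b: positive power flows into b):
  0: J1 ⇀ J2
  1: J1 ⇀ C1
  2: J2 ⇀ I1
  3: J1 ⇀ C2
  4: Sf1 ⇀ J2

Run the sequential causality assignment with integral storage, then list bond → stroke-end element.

b4 |Sf1  (Sf1 fixes flow; stroke at Sf1)
b1 |J1  (C1: C, integral causality)
b2 |I1  (I1 outputs flow p/I1)
b0 |J2  (J2 needs exactly one e-in)
b3 |J1  (common-f at J1 fixed by 0)

bond 0 |J2
bond 1 |J1
bond 2 |I1
bond 3 |J1
bond 4 |Sf1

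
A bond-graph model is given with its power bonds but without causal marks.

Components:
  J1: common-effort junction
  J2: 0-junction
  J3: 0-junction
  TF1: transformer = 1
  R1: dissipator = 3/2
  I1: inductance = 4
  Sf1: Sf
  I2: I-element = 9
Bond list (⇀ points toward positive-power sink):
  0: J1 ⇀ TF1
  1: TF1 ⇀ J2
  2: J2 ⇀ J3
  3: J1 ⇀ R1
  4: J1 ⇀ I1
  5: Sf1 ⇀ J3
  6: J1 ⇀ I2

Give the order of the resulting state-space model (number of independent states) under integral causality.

#5 →Sf1  (Sf1 (Sf) sets flow on bond)
#2 →J3  (J3: last free bond brings effort in)
#1 →J2  (J2 needs exactly one e-in)
#0 →TF1  (TF TF1: opposite of bond 1)
#4 →I1  (I1 outputs flow p/I1)
#6 →I2  (I2: I, integral causality)
#3 →J1  (J1: last free bond brings effort in)

2  (I1, I2 all integral)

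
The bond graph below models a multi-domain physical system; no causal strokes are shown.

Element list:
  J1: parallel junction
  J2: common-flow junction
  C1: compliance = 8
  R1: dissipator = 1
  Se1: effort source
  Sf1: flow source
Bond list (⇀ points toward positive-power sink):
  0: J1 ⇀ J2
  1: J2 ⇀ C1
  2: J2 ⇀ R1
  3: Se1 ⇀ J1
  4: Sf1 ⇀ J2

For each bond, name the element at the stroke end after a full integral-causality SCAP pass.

#0 →J2
#1 →J2
#2 →J2
#3 →J1
#4 →Sf1

b3 stroke→J1  (source Se1 imposes e)
b4 stroke→Sf1  (source Sf1 imposes f)
b0 stroke→J2  (common-e at J1 fixed by 3)
b1 stroke→J2  (J2 flow already set via bond 4)
b2 stroke→J2  (J2 flow already set via bond 4)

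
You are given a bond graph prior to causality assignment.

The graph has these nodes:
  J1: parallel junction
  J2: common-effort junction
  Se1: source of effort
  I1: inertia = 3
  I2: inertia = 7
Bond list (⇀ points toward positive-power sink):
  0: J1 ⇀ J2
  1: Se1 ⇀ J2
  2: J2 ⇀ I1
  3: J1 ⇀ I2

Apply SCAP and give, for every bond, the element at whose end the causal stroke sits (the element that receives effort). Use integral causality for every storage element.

bond 1 |J2  (Se1: effort source, stroke at far end)
bond 0 |J1  (J2 effort already set via bond 1)
bond 2 |I1  (J2: bond 1 brought effort, rest push out)
bond 3 |I2  (J1 effort already set via bond 0)

bond 0 →J1
bond 1 →J2
bond 2 →I1
bond 3 →I2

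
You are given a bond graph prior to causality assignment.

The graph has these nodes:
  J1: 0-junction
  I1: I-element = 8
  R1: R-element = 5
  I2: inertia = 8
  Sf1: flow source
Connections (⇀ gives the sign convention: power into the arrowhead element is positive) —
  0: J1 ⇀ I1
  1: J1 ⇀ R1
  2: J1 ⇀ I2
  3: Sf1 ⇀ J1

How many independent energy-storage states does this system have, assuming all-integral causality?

2  (I1, I2 all integral)

β3 |Sf1  (Sf1: flow source, stroke at near end)
β0 |I1  (I1 outputs flow p/I1)
β2 |I2  (I2 outputs flow p/I2)
β1 |J1  (only one effort-in slot at J1)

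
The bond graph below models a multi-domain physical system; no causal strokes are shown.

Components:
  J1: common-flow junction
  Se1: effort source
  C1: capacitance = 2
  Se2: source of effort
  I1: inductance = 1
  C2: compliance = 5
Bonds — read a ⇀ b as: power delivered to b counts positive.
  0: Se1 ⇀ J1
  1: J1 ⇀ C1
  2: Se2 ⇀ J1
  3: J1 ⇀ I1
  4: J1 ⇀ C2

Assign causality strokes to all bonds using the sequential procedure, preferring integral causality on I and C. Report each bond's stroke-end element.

#0 stroke at J1  (source Se1 imposes e)
#2 stroke at J1  (source Se2 imposes e)
#1 stroke at J1  (C1: C, integral causality)
#3 stroke at I1  (I1 outputs flow p/I1)
#4 stroke at J1  (1-jn J1 has f-setter on 3)

β0 stroke at J1
β1 stroke at J1
β2 stroke at J1
β3 stroke at I1
β4 stroke at J1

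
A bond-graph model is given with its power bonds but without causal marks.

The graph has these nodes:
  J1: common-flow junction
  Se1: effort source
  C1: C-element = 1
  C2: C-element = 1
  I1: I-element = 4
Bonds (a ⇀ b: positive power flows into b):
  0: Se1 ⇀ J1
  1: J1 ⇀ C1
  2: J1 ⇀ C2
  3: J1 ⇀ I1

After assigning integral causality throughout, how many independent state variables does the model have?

3  (C1, C2, I1 all integral)

b0 stroke at J1  (Se1: effort source, stroke at far end)
b1 stroke at J1  (C1: C, integral causality)
b2 stroke at J1  (prefer integral on C2)
b3 stroke at I1  (J1 needs exactly one f-in)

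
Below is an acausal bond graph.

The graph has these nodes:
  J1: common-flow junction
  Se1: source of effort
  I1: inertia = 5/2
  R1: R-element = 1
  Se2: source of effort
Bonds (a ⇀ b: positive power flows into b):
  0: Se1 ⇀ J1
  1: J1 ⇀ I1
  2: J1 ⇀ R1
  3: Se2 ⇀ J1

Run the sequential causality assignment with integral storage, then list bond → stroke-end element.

β0 stroke at J1
β1 stroke at I1
β2 stroke at J1
β3 stroke at J1

#0 →J1  (Se1 fixes effort; stroke away)
#3 →J1  (Se2 fixes effort; stroke away)
#1 →I1  (I1 outputs flow p/I1)
#2 →J1  (J1 flow already set via bond 1)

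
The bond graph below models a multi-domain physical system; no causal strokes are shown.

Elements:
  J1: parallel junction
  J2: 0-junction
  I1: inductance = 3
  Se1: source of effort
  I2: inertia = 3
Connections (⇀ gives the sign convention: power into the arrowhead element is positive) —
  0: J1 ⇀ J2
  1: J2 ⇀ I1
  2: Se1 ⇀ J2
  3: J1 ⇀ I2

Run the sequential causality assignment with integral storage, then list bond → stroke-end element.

bond 0 →J1
bond 1 →I1
bond 2 →J2
bond 3 →I2

b2 stroke→J2  (Se1: effort source, stroke at far end)
b0 stroke→J1  (J2: bond 2 brought effort, rest push out)
b1 stroke→I1  (0-jn J2 has e-setter on 2)
b3 stroke→I2  (J1 effort already set via bond 0)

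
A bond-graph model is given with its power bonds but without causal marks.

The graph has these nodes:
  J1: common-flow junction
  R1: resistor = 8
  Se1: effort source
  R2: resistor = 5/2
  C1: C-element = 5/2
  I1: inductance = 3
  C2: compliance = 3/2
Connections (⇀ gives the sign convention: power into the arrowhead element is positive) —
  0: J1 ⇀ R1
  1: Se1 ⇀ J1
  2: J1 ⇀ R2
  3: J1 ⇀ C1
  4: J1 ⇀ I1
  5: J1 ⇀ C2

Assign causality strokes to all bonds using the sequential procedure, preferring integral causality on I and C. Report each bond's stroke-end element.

β1 →J1  (source Se1 imposes e)
β3 →J1  (C1: C, integral causality)
β4 →I1  (I1: I, integral causality)
β0 →J1  (J1 flow already set via bond 4)
β2 →J1  (1-jn J1 has f-setter on 4)
β5 →J1  (common-f at J1 fixed by 4)

#0 stroke→J1
#1 stroke→J1
#2 stroke→J1
#3 stroke→J1
#4 stroke→I1
#5 stroke→J1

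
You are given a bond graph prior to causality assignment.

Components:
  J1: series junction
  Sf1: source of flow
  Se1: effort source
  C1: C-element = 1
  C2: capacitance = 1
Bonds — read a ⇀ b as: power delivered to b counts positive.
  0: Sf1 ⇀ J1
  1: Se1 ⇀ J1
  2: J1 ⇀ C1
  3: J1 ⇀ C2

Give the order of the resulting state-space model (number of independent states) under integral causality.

2  (C1, C2 all integral)

β0 |Sf1  (Sf1: flow source, stroke at near end)
β1 |J1  (Se1 (Se) sets effort on bond)
β2 |J1  (J1: bond 0 brought flow, rest push out)
β3 |J1  (J1 flow already set via bond 0)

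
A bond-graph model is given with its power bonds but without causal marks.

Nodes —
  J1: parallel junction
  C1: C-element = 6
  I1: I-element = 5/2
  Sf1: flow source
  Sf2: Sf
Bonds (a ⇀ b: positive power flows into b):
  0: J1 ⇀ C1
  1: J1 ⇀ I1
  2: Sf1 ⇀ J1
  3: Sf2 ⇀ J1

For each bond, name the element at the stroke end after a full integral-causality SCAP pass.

bond 0 |J1
bond 1 |I1
bond 2 |Sf1
bond 3 |Sf2

#2 |Sf1  (Sf1 fixes flow; stroke at Sf1)
#3 |Sf2  (Sf2: flow source, stroke at near end)
#0 |J1  (C1: C, integral causality)
#1 |I1  (common-e at J1 fixed by 0)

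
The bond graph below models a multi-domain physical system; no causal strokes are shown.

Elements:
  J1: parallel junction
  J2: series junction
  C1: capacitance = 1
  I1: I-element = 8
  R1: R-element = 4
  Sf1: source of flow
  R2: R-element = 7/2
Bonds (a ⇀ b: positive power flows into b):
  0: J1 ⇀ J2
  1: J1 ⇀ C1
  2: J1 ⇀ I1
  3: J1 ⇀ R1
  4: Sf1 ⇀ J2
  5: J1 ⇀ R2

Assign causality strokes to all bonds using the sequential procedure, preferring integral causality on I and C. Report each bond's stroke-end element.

bond 0 →J2
bond 1 →J1
bond 2 →I1
bond 3 →R1
bond 4 →Sf1
bond 5 →R2

β4 stroke at Sf1  (Sf1 fixes flow; stroke at Sf1)
β0 stroke at J2  (J2 flow already set via bond 4)
β1 stroke at J1  (prefer integral on C1)
β2 stroke at I1  (common-e at J1 fixed by 1)
β3 stroke at R1  (common-e at J1 fixed by 1)
β5 stroke at R2  (0-jn J1 has e-setter on 1)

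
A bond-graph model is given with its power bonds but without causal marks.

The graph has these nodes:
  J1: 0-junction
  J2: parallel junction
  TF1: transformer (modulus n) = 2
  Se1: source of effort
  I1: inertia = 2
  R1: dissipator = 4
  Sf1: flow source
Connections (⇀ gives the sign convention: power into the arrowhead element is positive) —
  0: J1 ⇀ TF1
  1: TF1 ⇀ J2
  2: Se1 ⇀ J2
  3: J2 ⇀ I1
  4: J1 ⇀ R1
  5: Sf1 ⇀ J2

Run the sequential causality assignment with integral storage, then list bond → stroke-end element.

β2 →J2  (Se1 fixes effort; stroke away)
β5 →Sf1  (Sf1 (Sf) sets flow on bond)
β1 →TF1  (J2 effort already set via bond 2)
β3 →I1  (0-jn J2 has e-setter on 2)
β0 →J1  (through TF1, causality passes straight; one stroke at TF1)
β4 →R1  (common-e at J1 fixed by 0)

#0 →J1
#1 →TF1
#2 →J2
#3 →I1
#4 →R1
#5 →Sf1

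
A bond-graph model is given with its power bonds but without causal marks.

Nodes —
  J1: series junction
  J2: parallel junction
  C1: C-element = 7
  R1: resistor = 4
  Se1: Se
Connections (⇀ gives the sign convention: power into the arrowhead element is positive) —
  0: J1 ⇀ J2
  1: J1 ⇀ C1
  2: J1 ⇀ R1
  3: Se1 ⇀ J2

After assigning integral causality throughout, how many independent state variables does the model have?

b3 →J2  (Se1 (Se) sets effort on bond)
b0 →J1  (0-jn J2 has e-setter on 3)
b1 →J1  (C1: C, integral causality)
b2 →R1  (J1 needs exactly one f-in)

1  (C1 all integral)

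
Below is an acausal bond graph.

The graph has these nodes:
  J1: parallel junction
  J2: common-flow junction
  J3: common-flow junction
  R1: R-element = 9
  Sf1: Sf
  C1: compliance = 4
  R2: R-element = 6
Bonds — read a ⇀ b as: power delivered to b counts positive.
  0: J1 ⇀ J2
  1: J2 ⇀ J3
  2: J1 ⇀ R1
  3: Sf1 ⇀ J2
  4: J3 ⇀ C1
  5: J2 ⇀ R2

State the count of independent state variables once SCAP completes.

1  (C1 all integral)

β3 |Sf1  (Sf1 fixes flow; stroke at Sf1)
β0 |J2  (J2 flow already set via bond 3)
β1 |J2  (J2: bond 3 brought flow, rest push out)
β5 |J2  (J2: bond 3 brought flow, rest push out)
β4 |J3  (common-f at J3 fixed by 1)
β2 |J1  (J1 needs exactly one e-in)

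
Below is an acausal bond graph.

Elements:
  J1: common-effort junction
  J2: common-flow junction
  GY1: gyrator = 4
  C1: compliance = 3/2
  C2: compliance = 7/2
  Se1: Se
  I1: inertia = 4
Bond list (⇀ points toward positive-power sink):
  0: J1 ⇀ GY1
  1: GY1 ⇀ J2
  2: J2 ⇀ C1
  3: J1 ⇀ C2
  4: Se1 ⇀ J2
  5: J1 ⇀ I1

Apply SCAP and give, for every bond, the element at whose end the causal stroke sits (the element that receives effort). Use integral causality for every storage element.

bond 0 |GY1
bond 1 |GY1
bond 2 |J2
bond 3 |J1
bond 4 |J2
bond 5 |I1

b4 |J2  (Se1 fixes effort; stroke away)
b2 |J2  (prefer integral on C1)
b1 |GY1  (closing 1-jn rule on J2)
b0 |GY1  (GY1: gyrator matches bond 1)
b3 |J1  (prefer integral on C2)
b5 |I1  (J1 effort already set via bond 3)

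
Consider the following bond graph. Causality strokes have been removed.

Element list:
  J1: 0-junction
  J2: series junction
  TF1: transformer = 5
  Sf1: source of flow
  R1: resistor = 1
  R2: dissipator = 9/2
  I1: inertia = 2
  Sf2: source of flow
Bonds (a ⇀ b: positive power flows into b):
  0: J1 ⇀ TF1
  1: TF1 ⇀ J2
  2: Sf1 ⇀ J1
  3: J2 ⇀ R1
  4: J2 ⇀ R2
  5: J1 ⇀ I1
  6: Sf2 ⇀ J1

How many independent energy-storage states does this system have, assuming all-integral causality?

β2 stroke→Sf1  (source Sf1 imposes f)
β6 stroke→Sf2  (Sf2 fixes flow; stroke at Sf2)
β5 stroke→I1  (I1 outputs flow p/I1)
β0 stroke→J1  (closing 0-jn rule on J1)
β1 stroke→TF1  (TF1: transformer flips bond 0)
β3 stroke→J2  (J2: bond 1 brought flow, rest push out)
β4 stroke→J2  (common-f at J2 fixed by 1)

1  (I1 all integral)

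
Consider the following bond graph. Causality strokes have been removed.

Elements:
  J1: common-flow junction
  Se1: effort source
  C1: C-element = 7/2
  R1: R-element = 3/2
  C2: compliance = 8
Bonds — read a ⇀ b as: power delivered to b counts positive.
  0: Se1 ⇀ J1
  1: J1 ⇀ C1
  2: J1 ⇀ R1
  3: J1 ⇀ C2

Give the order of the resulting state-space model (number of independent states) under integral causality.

2  (C1, C2 all integral)

b0 stroke→J1  (Se1: effort source, stroke at far end)
b1 stroke→J1  (C1 outputs effort q/C1)
b3 stroke→J1  (C2 integral (e out))
b2 stroke→R1  (only one flow-in slot at J1)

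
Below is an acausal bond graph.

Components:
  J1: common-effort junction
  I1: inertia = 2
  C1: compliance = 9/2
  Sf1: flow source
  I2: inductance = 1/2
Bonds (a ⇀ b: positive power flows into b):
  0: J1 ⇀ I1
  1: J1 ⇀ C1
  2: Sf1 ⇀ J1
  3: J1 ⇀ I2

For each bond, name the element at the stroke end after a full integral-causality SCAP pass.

bond 0 stroke→I1
bond 1 stroke→J1
bond 2 stroke→Sf1
bond 3 stroke→I2

β2 stroke→Sf1  (Sf1 (Sf) sets flow on bond)
β0 stroke→I1  (I1 outputs flow p/I1)
β1 stroke→J1  (C1 outputs effort q/C1)
β3 stroke→I2  (0-jn J1 has e-setter on 1)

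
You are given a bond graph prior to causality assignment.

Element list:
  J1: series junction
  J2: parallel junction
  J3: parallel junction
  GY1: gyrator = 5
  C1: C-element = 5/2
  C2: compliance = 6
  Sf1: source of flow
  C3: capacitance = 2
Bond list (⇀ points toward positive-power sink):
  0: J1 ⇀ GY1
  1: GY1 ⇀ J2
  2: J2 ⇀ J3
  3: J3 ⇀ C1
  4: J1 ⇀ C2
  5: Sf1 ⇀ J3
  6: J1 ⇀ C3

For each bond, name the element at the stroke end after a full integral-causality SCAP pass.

#5 |Sf1  (Sf1: flow source, stroke at near end)
#3 |J3  (C1: C, integral causality)
#2 |J2  (0-jn J3 has e-setter on 3)
#1 |GY1  (0-jn J2 has e-setter on 2)
#0 |GY1  (GY1 both-in/both-out from 1)
#4 |J1  (common-f at J1 fixed by 0)
#6 |J1  (1-jn J1 has f-setter on 0)

b0 →GY1
b1 →GY1
b2 →J2
b3 →J3
b4 →J1
b5 →Sf1
b6 →J1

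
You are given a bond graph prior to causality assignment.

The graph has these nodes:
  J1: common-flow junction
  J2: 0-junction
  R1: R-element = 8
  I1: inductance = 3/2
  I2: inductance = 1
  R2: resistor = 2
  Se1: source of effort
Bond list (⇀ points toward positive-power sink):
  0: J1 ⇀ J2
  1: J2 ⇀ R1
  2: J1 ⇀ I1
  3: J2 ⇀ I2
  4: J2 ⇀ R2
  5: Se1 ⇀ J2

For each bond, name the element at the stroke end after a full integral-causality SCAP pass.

bond 5 →J2  (Se1 fixes effort; stroke away)
bond 0 →J1  (common-e at J2 fixed by 5)
bond 1 →R1  (J2: bond 5 brought effort, rest push out)
bond 3 →I2  (0-jn J2 has e-setter on 5)
bond 4 →R2  (J2: bond 5 brought effort, rest push out)
bond 2 →I1  (closing 1-jn rule on J1)

b0 →J1
b1 →R1
b2 →I1
b3 →I2
b4 →R2
b5 →J2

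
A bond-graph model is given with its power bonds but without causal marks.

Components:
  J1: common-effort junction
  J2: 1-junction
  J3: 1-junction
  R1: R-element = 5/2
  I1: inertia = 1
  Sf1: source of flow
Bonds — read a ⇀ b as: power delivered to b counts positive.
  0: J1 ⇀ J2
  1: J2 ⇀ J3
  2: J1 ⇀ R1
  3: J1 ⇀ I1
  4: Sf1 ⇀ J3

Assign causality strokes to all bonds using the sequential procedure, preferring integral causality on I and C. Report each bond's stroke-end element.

β0 stroke→J2
β1 stroke→J3
β2 stroke→J1
β3 stroke→I1
β4 stroke→Sf1

β4 stroke at Sf1  (Sf1 (Sf) sets flow on bond)
β1 stroke at J3  (J3 flow already set via bond 4)
β0 stroke at J2  (1-jn J2 has f-setter on 1)
β3 stroke at I1  (I1 outputs flow p/I1)
β2 stroke at J1  (J1 needs exactly one e-in)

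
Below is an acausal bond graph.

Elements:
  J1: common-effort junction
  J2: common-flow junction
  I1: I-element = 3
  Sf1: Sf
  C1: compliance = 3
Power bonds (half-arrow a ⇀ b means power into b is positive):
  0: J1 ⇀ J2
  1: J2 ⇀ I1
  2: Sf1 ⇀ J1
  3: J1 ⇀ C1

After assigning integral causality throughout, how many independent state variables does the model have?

2  (C1, I1 all integral)

#2 stroke at Sf1  (Sf1 fixes flow; stroke at Sf1)
#1 stroke at I1  (prefer integral on I1)
#0 stroke at J2  (1-jn J2 has f-setter on 1)
#3 stroke at J1  (J1: last free bond brings effort in)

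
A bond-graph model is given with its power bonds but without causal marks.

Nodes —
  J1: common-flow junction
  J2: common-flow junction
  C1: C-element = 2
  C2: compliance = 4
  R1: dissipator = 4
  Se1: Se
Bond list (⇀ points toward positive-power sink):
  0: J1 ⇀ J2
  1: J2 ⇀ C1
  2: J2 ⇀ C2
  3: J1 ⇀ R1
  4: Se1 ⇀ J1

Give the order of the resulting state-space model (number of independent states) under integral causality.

b4 →J1  (Se1 fixes effort; stroke away)
b1 →J2  (prefer integral on C1)
b2 →J2  (prefer integral on C2)
b0 →J1  (only one flow-in slot at J2)
b3 →R1  (J1: last free bond brings flow in)

2  (C1, C2 all integral)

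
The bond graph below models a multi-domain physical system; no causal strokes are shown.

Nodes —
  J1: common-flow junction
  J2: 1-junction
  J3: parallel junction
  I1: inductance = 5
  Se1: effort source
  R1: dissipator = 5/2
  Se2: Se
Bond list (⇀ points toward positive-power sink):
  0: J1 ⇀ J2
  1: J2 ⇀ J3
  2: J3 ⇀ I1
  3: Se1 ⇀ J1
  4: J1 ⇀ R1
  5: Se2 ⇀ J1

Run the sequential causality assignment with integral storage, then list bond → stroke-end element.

b0 →J2
b1 →J3
b2 →I1
b3 →J1
b4 →J1
b5 →J1

#3 |J1  (Se1 fixes effort; stroke away)
#5 |J1  (source Se2 imposes e)
#2 |I1  (I1 integral (f out))
#1 |J3  (closing 0-jn rule on J3)
#0 |J2  (J2 flow already set via bond 1)
#4 |J1  (common-f at J1 fixed by 0)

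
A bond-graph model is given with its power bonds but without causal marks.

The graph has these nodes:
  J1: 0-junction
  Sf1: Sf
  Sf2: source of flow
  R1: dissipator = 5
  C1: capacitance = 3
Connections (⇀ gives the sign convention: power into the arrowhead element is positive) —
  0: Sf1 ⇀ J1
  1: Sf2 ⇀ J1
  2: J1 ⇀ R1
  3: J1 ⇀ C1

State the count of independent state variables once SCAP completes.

β0 →Sf1  (source Sf1 imposes f)
β1 →Sf2  (Sf2: flow source, stroke at near end)
β3 →J1  (C1: C, integral causality)
β2 →R1  (J1: bond 3 brought effort, rest push out)

1  (C1 all integral)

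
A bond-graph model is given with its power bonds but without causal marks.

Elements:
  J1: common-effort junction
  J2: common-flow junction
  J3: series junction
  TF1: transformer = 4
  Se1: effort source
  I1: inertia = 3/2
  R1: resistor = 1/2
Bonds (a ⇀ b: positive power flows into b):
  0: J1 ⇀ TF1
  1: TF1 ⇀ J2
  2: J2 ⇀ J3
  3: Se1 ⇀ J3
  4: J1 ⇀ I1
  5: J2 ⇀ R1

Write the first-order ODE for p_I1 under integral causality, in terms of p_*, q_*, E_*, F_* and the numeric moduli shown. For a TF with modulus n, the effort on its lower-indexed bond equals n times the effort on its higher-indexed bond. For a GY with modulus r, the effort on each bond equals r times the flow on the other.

#3 →J3  (source Se1 imposes e)
#2 →J2  (J3: last free bond brings flow in)
#4 →I1  (prefer integral on I1)
#0 →J1  (J1 needs exactly one e-in)
#1 →TF1  (TF TF1: opposite of bond 0)
#5 →J2  (common-f at J2 fixed by 1)

dp_I1/dt = -4*E_Se1 - 16*p_I1/3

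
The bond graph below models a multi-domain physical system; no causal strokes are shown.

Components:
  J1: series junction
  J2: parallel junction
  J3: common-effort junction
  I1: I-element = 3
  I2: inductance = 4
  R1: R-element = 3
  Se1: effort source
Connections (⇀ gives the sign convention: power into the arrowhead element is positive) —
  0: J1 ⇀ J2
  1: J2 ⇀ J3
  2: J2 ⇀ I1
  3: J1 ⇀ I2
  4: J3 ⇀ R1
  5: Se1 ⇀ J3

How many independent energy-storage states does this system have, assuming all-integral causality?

2  (I1, I2 all integral)

bond 5 →J3  (source Se1 imposes e)
bond 1 →J2  (J3: bond 5 brought effort, rest push out)
bond 4 →R1  (0-jn J3 has e-setter on 5)
bond 0 →J1  (J2: bond 1 brought effort, rest push out)
bond 2 →I1  (J2: bond 1 brought effort, rest push out)
bond 3 →I2  (only one flow-in slot at J1)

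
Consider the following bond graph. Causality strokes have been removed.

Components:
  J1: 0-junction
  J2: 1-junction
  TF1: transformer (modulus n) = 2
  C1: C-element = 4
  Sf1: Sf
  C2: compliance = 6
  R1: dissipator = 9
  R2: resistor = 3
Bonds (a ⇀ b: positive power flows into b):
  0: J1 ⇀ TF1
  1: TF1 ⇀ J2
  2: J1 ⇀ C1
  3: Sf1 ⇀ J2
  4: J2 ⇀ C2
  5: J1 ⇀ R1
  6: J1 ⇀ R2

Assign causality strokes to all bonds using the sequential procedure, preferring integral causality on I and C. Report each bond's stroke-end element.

β0 →TF1
β1 →J2
β2 →J1
β3 →Sf1
β4 →J2
β5 →R1
β6 →R2

β3 →Sf1  (Sf1: flow source, stroke at near end)
β1 →J2  (1-jn J2 has f-setter on 3)
β4 →J2  (1-jn J2 has f-setter on 3)
β0 →TF1  (TF1 one-in-one-out from 1)
β2 →J1  (C1 integral (e out))
β5 →R1  (J1 effort already set via bond 2)
β6 →R2  (J1: bond 2 brought effort, rest push out)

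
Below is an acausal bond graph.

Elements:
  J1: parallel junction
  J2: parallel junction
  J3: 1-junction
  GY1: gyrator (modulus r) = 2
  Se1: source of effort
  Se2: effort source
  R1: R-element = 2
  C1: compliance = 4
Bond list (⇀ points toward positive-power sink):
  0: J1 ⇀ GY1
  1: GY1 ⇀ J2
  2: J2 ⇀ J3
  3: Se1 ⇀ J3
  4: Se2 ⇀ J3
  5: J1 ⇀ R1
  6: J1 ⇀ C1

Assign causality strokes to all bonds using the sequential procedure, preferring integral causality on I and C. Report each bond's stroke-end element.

bond 3 stroke at J3  (Se1 fixes effort; stroke away)
bond 4 stroke at J3  (Se2 fixes effort; stroke away)
bond 2 stroke at J2  (closing 1-jn rule on J3)
bond 1 stroke at GY1  (common-e at J2 fixed by 2)
bond 0 stroke at GY1  (GY1 both-in/both-out from 1)
bond 6 stroke at J1  (C1 integral (e out))
bond 5 stroke at R1  (J1: bond 6 brought effort, rest push out)

β0 stroke→GY1
β1 stroke→GY1
β2 stroke→J2
β3 stroke→J3
β4 stroke→J3
β5 stroke→R1
β6 stroke→J1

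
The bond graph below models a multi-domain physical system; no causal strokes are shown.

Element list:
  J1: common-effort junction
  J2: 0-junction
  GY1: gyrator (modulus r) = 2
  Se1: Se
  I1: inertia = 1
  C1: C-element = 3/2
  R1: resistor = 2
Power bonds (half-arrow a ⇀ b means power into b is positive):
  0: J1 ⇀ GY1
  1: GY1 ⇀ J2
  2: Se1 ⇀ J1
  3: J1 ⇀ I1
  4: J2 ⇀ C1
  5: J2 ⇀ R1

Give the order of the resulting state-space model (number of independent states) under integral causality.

2  (C1, I1 all integral)

β2 stroke at J1  (Se1: effort source, stroke at far end)
β0 stroke at GY1  (J1: bond 2 brought effort, rest push out)
β3 stroke at I1  (J1 effort already set via bond 2)
β1 stroke at GY1  (through GY1, causality inverts; strokes same side of GY1)
β4 stroke at J2  (C1: C, integral causality)
β5 stroke at R1  (0-jn J2 has e-setter on 4)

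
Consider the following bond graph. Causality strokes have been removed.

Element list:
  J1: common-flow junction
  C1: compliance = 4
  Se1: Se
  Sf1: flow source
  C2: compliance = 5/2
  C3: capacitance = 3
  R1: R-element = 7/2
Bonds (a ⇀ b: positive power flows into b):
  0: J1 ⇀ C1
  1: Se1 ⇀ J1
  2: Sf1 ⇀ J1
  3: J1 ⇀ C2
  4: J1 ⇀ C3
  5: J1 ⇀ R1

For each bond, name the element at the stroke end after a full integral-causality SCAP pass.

b0 |J1
b1 |J1
b2 |Sf1
b3 |J1
b4 |J1
b5 |J1

bond 1 →J1  (Se1 fixes effort; stroke away)
bond 2 →Sf1  (Sf1 (Sf) sets flow on bond)
bond 0 →J1  (J1: bond 2 brought flow, rest push out)
bond 3 →J1  (J1 flow already set via bond 2)
bond 4 →J1  (1-jn J1 has f-setter on 2)
bond 5 →J1  (J1: bond 2 brought flow, rest push out)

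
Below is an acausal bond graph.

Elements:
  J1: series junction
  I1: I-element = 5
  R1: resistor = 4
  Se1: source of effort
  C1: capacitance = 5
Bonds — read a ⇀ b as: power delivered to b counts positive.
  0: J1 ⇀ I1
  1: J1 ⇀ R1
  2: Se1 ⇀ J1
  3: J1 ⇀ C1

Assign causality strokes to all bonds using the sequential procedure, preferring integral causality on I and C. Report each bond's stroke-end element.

bond 2 →J1  (Se1 (Se) sets effort on bond)
bond 0 →I1  (I1: I, integral causality)
bond 1 →J1  (common-f at J1 fixed by 0)
bond 3 →J1  (J1 flow already set via bond 0)

b0 |I1
b1 |J1
b2 |J1
b3 |J1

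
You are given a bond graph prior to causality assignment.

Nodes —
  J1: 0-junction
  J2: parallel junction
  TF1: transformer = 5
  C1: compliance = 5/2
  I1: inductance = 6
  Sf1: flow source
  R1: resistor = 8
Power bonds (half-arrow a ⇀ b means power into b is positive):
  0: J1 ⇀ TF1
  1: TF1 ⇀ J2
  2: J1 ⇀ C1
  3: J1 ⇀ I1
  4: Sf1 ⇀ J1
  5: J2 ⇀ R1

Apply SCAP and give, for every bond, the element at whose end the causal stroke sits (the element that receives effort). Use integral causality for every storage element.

#4 stroke→Sf1  (Sf1: flow source, stroke at near end)
#2 stroke→J1  (C1 integral (e out))
#0 stroke→TF1  (J1 effort already set via bond 2)
#3 stroke→I1  (0-jn J1 has e-setter on 2)
#1 stroke→J2  (TF TF1: opposite of bond 0)
#5 stroke→R1  (0-jn J2 has e-setter on 1)

b0 →TF1
b1 →J2
b2 →J1
b3 →I1
b4 →Sf1
b5 →R1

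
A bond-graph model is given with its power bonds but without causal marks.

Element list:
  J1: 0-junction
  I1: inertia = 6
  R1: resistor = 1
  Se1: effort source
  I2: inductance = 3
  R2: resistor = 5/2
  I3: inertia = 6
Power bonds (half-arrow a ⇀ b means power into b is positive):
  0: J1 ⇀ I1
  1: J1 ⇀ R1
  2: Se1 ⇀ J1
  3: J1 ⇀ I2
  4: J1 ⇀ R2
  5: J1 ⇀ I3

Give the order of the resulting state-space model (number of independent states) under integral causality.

β2 →J1  (Se1 (Se) sets effort on bond)
β0 →I1  (J1: bond 2 brought effort, rest push out)
β1 →R1  (0-jn J1 has e-setter on 2)
β3 →I2  (J1 effort already set via bond 2)
β4 →R2  (common-e at J1 fixed by 2)
β5 →I3  (0-jn J1 has e-setter on 2)

3  (I1, I2, I3 all integral)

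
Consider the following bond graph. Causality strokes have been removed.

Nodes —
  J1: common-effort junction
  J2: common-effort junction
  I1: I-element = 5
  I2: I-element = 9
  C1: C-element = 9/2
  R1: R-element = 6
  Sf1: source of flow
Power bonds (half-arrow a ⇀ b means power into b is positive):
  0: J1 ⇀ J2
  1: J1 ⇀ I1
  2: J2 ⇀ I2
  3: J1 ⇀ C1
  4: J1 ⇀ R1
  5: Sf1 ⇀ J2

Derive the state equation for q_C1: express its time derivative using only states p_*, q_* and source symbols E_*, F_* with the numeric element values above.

#5 |Sf1  (source Sf1 imposes f)
#1 |I1  (prefer integral on I1)
#2 |I2  (prefer integral on I2)
#0 |J2  (closing 0-jn rule on J2)
#3 |J1  (C1 outputs effort q/C1)
#4 |R1  (common-e at J1 fixed by 3)

dq_C1/dt = F_Sf1 - p_I1/5 - p_I2/9 - q_C1/27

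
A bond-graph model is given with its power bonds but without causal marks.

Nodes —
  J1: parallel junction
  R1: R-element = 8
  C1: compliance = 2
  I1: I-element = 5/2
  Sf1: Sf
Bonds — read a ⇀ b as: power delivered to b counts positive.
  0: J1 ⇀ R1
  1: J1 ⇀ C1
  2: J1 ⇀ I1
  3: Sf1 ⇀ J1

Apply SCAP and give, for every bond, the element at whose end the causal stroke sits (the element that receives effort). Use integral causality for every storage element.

b3 →Sf1  (Sf1: flow source, stroke at near end)
b1 →J1  (C1 integral (e out))
b0 →R1  (0-jn J1 has e-setter on 1)
b2 →I1  (J1 effort already set via bond 1)

bond 0 →R1
bond 1 →J1
bond 2 →I1
bond 3 →Sf1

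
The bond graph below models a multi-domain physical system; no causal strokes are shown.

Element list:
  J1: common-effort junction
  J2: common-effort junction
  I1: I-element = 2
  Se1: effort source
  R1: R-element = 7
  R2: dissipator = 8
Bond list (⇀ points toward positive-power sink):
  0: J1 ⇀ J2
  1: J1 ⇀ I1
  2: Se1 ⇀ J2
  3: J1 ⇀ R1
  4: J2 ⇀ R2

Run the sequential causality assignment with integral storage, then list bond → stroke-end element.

β0 stroke at J1
β1 stroke at I1
β2 stroke at J2
β3 stroke at R1
β4 stroke at R2

β2 →J2  (Se1: effort source, stroke at far end)
β0 →J1  (0-jn J2 has e-setter on 2)
β4 →R2  (J2: bond 2 brought effort, rest push out)
β1 →I1  (common-e at J1 fixed by 0)
β3 →R1  (J1: bond 0 brought effort, rest push out)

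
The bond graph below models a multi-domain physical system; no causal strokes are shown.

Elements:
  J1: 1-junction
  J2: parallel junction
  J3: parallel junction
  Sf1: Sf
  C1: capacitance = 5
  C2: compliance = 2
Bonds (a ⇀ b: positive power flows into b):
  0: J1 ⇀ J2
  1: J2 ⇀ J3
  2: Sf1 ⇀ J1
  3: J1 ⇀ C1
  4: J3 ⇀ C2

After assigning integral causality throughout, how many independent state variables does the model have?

2  (C1, C2 all integral)

bond 2 →Sf1  (Sf1 fixes flow; stroke at Sf1)
bond 0 →J1  (common-f at J1 fixed by 2)
bond 3 →J1  (J1: bond 2 brought flow, rest push out)
bond 1 →J2  (only one effort-in slot at J2)
bond 4 →J3  (J3: last free bond brings effort in)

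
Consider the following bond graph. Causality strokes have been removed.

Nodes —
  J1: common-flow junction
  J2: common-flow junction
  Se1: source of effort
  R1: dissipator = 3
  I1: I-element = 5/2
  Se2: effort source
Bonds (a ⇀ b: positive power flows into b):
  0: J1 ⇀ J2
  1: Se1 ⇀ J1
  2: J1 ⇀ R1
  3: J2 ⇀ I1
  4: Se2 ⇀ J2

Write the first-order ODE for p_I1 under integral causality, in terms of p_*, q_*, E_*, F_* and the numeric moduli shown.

b1 |J1  (Se1 fixes effort; stroke away)
b4 |J2  (source Se2 imposes e)
b3 |I1  (prefer integral on I1)
b0 |J2  (J2: bond 3 brought flow, rest push out)
b2 |J1  (J1 flow already set via bond 0)

dp_I1/dt = E_Se1 + E_Se2 - 6*p_I1/5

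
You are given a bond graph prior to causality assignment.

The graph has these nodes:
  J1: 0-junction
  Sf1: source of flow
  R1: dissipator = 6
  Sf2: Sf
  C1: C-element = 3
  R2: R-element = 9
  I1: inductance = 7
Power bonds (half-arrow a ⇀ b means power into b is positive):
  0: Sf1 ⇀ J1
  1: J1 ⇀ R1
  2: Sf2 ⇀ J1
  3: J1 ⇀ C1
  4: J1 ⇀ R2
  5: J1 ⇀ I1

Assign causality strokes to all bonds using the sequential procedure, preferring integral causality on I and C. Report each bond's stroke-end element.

b0 →Sf1
b1 →R1
b2 →Sf2
b3 →J1
b4 →R2
b5 →I1

b0 |Sf1  (Sf1 fixes flow; stroke at Sf1)
b2 |Sf2  (Sf2 (Sf) sets flow on bond)
b3 |J1  (C1 integral (e out))
b1 |R1  (0-jn J1 has e-setter on 3)
b4 |R2  (0-jn J1 has e-setter on 3)
b5 |I1  (J1 effort already set via bond 3)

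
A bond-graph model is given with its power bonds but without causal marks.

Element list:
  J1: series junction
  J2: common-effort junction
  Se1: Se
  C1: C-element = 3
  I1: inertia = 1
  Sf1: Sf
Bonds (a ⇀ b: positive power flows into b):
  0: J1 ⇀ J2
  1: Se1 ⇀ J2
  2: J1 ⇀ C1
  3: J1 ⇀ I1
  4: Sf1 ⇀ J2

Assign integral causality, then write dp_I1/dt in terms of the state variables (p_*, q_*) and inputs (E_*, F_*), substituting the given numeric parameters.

bond 1 stroke→J2  (source Se1 imposes e)
bond 4 stroke→Sf1  (Sf1: flow source, stroke at near end)
bond 0 stroke→J1  (J2 effort already set via bond 1)
bond 2 stroke→J1  (C1 outputs effort q/C1)
bond 3 stroke→I1  (closing 1-jn rule on J1)

dp_I1/dt = -E_Se1 - q_C1/3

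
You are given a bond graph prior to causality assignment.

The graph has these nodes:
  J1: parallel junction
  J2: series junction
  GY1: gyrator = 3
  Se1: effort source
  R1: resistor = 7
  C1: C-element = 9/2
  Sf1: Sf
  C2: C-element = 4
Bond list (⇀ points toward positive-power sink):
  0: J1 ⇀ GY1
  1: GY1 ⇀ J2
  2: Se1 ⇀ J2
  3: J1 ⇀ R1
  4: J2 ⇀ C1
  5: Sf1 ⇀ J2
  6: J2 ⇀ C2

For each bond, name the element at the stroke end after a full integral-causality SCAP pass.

b2 |J2  (Se1 (Se) sets effort on bond)
b5 |Sf1  (Sf1: flow source, stroke at near end)
b1 |J2  (J2: bond 5 brought flow, rest push out)
b4 |J2  (J2 flow already set via bond 5)
b6 |J2  (J2 flow already set via bond 5)
b0 |J1  (GY GY1: same side as bond 1)
b3 |R1  (J1 effort already set via bond 0)

β0 →J1
β1 →J2
β2 →J2
β3 →R1
β4 →J2
β5 →Sf1
β6 →J2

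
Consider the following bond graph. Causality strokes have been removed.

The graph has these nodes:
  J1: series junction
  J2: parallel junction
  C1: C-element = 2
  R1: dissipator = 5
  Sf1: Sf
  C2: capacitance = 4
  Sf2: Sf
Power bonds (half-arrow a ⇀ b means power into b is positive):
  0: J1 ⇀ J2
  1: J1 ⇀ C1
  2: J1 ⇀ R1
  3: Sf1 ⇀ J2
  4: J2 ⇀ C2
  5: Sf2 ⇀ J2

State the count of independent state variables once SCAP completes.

β3 stroke→Sf1  (source Sf1 imposes f)
β5 stroke→Sf2  (source Sf2 imposes f)
β1 stroke→J1  (prefer integral on C1)
β4 stroke→J2  (C2 outputs effort q/C2)
β0 stroke→J1  (common-e at J2 fixed by 4)
β2 stroke→R1  (J1: last free bond brings flow in)

2  (C1, C2 all integral)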